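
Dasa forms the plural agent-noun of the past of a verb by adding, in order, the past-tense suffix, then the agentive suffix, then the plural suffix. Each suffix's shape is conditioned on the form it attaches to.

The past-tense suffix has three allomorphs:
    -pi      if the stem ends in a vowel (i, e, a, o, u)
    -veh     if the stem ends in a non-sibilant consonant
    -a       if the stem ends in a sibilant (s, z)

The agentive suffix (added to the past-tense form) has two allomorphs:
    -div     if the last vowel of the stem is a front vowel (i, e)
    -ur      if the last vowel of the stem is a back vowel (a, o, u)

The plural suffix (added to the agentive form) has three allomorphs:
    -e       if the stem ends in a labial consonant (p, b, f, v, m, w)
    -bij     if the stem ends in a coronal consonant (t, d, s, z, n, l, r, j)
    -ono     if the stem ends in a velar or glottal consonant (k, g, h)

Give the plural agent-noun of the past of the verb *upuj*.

Since the final sound of *upuj* is /j/ (a non-sibilant consonant), it takes -veh, giving *upujveh*.
The past-tense form *upujveh*: last vowel = /e/, a front vowel → -div → *upujvehdiv*.
The agentive form *upujvehdiv* — final consonant /v/ (labial) → -e → *upujvehdive*.

upujvehdive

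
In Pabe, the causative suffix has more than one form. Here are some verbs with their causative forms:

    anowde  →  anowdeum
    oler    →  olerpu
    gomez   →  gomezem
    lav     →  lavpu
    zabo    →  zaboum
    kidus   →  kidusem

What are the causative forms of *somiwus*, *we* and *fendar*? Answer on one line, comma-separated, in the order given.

somiwusem, weum, fendarpu

Looking at the final sound of each stem: -em when the stem ends in a sibilant (*gomez*, *kidus*); -pu when the stem ends in a non-sibilant consonant (*oler*, *lav*); -um when the stem ends in a vowel (*anowde*, *zabo*).
*somiwus*: final sound = /s/, a sibilant → -em → *somiwusem*.
Since the final sound of *we* is /e/ (a vowel), it takes -um, giving *weum*.
*fendar*: final sound = /r/, a non-sibilant consonant → -pu → *fendarpu*.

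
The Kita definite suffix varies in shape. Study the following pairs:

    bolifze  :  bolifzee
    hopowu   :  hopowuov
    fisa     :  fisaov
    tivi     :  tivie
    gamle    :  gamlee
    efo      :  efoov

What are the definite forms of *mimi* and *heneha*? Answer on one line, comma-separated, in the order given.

mimie, henehaov

The alternation tracks the last vowel of the stem — -e when the last vowel of the stem is a front vowel (*bolifze*, *tivi*, *gamle*); -ov when the last vowel of the stem is a back vowel (*hopowu*, *fisa*, *efo*).
Since the last vowel of *mimi* is /i/ (a front vowel), it takes -e, giving *mimie*.
*heneha*: last vowel = /a/, a back vowel → -ov → *henehaov*.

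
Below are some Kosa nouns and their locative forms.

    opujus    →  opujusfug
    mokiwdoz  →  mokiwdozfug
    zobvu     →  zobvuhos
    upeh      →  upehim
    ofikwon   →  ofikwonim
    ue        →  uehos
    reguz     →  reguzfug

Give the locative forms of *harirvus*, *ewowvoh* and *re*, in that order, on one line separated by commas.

The suffix is conditioned by the final sound: -fug when the stem ends in a sibilant (*opujus*, *mokiwdoz*, *reguz*); -im when the stem ends in a non-sibilant consonant (*upeh*, *ofikwon*); -hos when the stem ends in a vowel (*zobvu*, *ue*).
The final sound of *harirvus* is /s/, which is a sibilant, so the suffix is -fug, giving *harirvusfug*.
The final sound of *ewowvoh* is /h/, which is a non-sibilant consonant, so the suffix is -im, giving *ewowvohim*.
*re*: final sound = /e/, a vowel → -hos → *rehos*.

harirvusfug, ewowvohim, rehos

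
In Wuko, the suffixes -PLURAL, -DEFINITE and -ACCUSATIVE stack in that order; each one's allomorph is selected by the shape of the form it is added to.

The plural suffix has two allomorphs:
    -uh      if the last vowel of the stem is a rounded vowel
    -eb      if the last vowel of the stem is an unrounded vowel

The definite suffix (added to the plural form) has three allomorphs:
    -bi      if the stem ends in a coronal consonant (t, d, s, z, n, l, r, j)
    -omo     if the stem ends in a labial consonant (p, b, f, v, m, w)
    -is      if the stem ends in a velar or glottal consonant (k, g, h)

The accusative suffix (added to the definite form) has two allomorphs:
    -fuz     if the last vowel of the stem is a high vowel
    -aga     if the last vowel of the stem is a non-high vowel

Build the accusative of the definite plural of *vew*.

vewebomoaga

*vew*: last vowel = /e/, an unrounded vowel → -eb → *veweb*.
The plural form *veweb*: final consonant = /b/, labial → -omo → *vewebomo*.
The definite form *vewebomo* — last vowel /o/ (a non-high vowel) → -aga → *vewebomoaga*.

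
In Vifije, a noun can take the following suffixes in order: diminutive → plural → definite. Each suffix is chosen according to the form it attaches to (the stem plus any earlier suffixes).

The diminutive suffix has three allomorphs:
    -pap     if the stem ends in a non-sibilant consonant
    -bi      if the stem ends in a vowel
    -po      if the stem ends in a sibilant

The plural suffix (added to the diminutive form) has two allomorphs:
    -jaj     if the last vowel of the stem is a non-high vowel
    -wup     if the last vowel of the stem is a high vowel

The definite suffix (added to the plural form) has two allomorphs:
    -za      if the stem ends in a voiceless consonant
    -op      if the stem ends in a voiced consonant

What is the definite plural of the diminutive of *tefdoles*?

tefdolespojajop

The final sound of *tefdoles* is /s/, which is a sibilant, so the diminutive suffix is -po, giving *tefdolespo*.
Since the last vowel of the diminutive form *tefdolespo* is /o/ (a non-high vowel), it takes -jaj, giving *tefdolespojaj*.
The plural form *tefdolespojaj*: final consonant = /j/, voiced → -op → *tefdolespojajop*.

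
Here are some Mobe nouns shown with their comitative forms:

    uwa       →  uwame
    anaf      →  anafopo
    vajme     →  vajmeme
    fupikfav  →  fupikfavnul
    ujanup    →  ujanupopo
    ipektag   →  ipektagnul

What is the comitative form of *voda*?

The pattern is voicing of the final sound: -opo when the stem ends in a voiceless consonant (*anaf*, *ujanup*); -nul when the stem ends in a voiced consonant (*fupikfav*, *ipektag*); -me when the stem ends in a vowel (*uwa*, *vajme*).
Since the final sound of *voda* is /a/ (a vowel), it takes -me, giving *vodame*.

vodame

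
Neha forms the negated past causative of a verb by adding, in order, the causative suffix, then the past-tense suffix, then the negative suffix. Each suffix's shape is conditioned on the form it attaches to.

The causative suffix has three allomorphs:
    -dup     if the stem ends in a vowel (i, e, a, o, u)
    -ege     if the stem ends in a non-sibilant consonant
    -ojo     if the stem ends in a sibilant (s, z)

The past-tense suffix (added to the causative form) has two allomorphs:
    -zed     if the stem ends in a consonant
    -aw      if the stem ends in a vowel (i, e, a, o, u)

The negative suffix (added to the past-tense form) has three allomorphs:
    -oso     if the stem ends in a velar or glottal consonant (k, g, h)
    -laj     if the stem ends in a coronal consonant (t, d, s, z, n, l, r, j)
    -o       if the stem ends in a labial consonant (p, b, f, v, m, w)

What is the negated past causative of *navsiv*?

navsivegeawo

*navsiv*: final sound = /v/, a non-sibilant consonant → -ege → *navsivege*.
The final sound of the causative form *navsivege* is /e/, which is a vowel, so the past-tense suffix is -aw, giving *navsivegeaw*.
The final consonant of the past-tense form *navsivegeaw* is /w/, which is labial, so the negative suffix is -o, giving *navsivegeawo*.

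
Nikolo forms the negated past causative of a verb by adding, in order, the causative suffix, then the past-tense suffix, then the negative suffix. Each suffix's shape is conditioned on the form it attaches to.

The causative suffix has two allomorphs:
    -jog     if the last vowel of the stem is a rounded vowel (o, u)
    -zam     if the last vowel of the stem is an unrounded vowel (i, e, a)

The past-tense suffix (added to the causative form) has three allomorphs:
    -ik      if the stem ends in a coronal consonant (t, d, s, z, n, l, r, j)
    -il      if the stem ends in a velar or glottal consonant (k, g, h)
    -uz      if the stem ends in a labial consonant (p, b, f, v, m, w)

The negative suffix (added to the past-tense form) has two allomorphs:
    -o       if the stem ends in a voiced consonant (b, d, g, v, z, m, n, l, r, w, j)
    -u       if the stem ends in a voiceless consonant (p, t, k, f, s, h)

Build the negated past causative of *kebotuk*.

*kebotuk* — last vowel /u/ (a rounded vowel) → -jog → *kebotukjog*.
The causative form *kebotukjog*: final consonant = /g/, velar/glottal → -il → *kebotukjogil*.
Since the final consonant of the past-tense form *kebotukjogil* is /l/ (voiced), it takes -o, giving *kebotukjogilo*.

kebotukjogilo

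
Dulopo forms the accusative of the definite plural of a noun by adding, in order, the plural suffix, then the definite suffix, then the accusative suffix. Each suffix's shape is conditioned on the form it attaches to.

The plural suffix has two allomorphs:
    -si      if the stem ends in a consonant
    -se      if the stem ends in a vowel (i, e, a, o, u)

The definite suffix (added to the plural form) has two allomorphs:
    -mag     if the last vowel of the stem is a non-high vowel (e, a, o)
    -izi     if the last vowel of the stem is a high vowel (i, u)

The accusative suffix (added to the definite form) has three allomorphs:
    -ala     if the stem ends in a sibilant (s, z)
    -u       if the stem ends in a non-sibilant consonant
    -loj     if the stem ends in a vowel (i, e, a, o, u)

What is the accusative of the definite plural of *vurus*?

vurussiiziloj

The final sound of *vurus* is /s/, which is a consonant, so the plural suffix is -si, giving *vurussi*.
The last vowel of the plural form *vurussi* is /i/, which is a high vowel, so the definite suffix is -izi, giving *vurussiizi*.
The final sound of the definite form *vurussiizi* is /i/, which is a vowel, so the accusative suffix is -loj, giving *vurussiiziloj*.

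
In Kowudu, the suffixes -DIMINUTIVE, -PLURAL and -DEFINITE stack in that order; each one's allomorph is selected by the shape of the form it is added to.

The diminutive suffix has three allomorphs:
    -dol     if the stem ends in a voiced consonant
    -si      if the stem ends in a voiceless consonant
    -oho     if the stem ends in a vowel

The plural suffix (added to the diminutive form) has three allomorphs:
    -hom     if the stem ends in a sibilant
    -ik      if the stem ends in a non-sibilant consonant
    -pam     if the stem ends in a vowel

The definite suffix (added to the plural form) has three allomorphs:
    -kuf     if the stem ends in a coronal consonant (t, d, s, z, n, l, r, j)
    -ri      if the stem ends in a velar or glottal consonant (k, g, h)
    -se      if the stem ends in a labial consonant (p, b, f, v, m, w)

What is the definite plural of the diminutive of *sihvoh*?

sihvohsipamse

The final sound of *sihvoh* is /h/, which is a voiceless consonant, so the diminutive suffix is -si, giving *sihvohsi*.
Since the final sound of the diminutive form *sihvohsi* is /i/ (a vowel), it takes -pam, giving *sihvohsipam*.
The plural form *sihvohsipam* — final consonant /m/ (labial) → -se → *sihvohsipamse*.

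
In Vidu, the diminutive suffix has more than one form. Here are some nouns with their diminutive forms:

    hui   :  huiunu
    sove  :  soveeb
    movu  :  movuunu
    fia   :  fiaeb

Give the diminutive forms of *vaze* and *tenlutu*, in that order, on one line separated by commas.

The alternation tracks the last vowel of the stem — -unu when the last vowel of the stem is a high vowel (*hui*, *movu*); -eb when the last vowel of the stem is a non-high vowel (*sove*, *fia*).
*vaze* — last vowel /e/ (a non-high vowel) → -eb → *vazeeb*.
*tenlutu* — last vowel /u/ (a high vowel) → -unu → *tenlutuunu*.

vazeeb, tenlutuunu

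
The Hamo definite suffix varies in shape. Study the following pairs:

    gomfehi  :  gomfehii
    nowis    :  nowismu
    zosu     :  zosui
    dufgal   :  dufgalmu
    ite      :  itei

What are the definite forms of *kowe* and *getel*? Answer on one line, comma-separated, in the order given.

kowei, getelmu

Looking at the final sound of each stem: -mu when the stem ends in a consonant (*nowis*, *dufgal*); -i when the stem ends in a vowel (*gomfehi*, *zosu*, *ite*).
Since the final sound of *kowe* is /e/ (a vowel), it takes -i, giving *kowei*.
The final sound of *getel* is /l/, which is a consonant, so the suffix is -mu, giving *getelmu*.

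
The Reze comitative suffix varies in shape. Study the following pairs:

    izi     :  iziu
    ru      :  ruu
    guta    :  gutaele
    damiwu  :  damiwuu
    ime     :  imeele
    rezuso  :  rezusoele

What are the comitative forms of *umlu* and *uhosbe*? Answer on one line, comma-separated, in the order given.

The suffix is conditioned by the last vowel: -u when the last vowel of the stem is a high vowel (*izi*, *ru*, *damiwu*); -ele when the last vowel of the stem is a non-high vowel (*guta*, *ime*, *rezuso*).
*umlu* — last vowel /u/ (a high vowel) → -u → *umluu*.
*uhosbe*: last vowel = /e/, a non-high vowel → -ele → *uhosbeele*.

umluu, uhosbeele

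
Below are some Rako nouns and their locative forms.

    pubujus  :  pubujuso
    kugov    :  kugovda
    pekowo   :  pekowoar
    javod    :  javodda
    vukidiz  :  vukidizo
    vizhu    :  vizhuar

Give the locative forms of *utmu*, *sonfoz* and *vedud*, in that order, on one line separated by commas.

utmuar, sonfozo, vedudda

The suffix is conditioned by the final sound: -o when the stem ends in a sibilant (*pubujus*, *vukidiz*); -da when the stem ends in a non-sibilant consonant (*kugov*, *javod*); -ar when the stem ends in a vowel (*pekowo*, *vizhu*).
*utmu*: final sound = /u/, a vowel → -ar → *utmuar*.
*sonfoz*: final sound = /z/, a sibilant → -o → *sonfozo*.
*vedud*: final sound = /d/, a non-sibilant consonant → -da → *vedudda*.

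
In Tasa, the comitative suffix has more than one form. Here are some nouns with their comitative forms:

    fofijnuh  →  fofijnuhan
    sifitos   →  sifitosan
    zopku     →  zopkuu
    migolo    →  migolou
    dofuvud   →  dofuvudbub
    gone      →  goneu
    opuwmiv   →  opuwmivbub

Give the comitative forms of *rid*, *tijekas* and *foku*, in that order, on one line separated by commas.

The suffix is conditioned by the final sound: -an when the stem ends in a voiceless consonant (*fofijnuh*, *sifitos*); -bub when the stem ends in a voiced consonant (*dofuvud*, *opuwmiv*); -u when the stem ends in a vowel (*zopku*, *migolo*, *gone*).
The final sound of *rid* is /d/, which is a voiced consonant, so the suffix is -bub, giving *ridbub*.
*tijekas*: final sound = /s/, a voiceless consonant → -an → *tijekasan*.
*foku*: final sound = /u/, a vowel → -u → *fokuu*.

ridbub, tijekasan, fokuu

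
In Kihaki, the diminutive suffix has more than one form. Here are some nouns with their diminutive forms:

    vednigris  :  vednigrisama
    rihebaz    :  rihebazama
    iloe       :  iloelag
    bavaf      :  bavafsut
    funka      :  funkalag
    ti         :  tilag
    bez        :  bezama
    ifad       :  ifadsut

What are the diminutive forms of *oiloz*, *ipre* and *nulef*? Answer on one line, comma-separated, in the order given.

The alternation tracks the final sound of the stem — -ama when the stem ends in a sibilant (*vednigris*, *rihebaz*, *bez*); -sut when the stem ends in a non-sibilant consonant (*bavaf*, *ifad*); -lag when the stem ends in a vowel (*iloe*, *funka*, *ti*).
The final sound of *oiloz* is /z/, which is a sibilant, so the suffix is -ama, giving *oilozama*.
*ipre* — final sound /e/ (a vowel) → -lag → *iprelag*.
*nulef*: final sound = /f/, a non-sibilant consonant → -sut → *nulefsut*.

oilozama, iprelag, nulefsut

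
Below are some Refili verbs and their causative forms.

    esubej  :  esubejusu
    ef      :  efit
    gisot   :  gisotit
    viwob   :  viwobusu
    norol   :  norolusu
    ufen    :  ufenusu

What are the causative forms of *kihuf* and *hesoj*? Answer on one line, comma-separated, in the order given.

kihufit, hesojusu

The alternation tracks the final consonant of the stem — -it when the stem ends in a voiceless consonant (*ef*, *gisot*); -usu when the stem ends in a voiced consonant (*esubej*, *viwob*, *norol*, *ufen*).
The final consonant of *kihuf* is /f/, which is voiceless, so the suffix is -it, giving *kihufit*.
*hesoj* — final consonant /j/ (voiced) → -usu → *hesojusu*.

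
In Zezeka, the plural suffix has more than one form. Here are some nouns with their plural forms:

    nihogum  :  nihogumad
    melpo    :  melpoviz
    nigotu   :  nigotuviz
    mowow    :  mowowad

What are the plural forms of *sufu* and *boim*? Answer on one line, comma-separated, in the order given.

The alternation tracks the final sound of the stem — -ad when the stem ends in a consonant (*nihogum*, *mowow*); -viz when the stem ends in a vowel (*melpo*, *nigotu*).
Since the final sound of *sufu* is /u/ (a vowel), it takes -viz, giving *sufuviz*.
*boim*: final sound = /m/, a consonant → -ad → *boimad*.

sufuviz, boimad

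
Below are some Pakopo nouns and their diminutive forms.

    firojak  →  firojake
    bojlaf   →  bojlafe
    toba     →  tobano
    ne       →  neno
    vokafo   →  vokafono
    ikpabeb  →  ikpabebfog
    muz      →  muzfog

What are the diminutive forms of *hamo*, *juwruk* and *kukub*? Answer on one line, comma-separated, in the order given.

hamono, juwruke, kukubfog

The pattern is voicing of the final sound: -e when the stem ends in a voiceless consonant (*firojak*, *bojlaf*); -fog when the stem ends in a voiced consonant (*ikpabeb*, *muz*); -no when the stem ends in a vowel (*toba*, *ne*, *vokafo*).
*hamo* — final sound /o/ (a vowel) → -no → *hamono*.
The final sound of *juwruk* is /k/, which is a voiceless consonant, so the suffix is -e, giving *juwruke*.
*kukub*: final sound = /b/, a voiced consonant → -fog → *kukubfog*.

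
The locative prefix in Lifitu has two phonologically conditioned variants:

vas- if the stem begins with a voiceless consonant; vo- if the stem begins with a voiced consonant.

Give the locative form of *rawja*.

*rawja* — first consonant /r/ (voiced) → vo- → *vorawja*.

vorawja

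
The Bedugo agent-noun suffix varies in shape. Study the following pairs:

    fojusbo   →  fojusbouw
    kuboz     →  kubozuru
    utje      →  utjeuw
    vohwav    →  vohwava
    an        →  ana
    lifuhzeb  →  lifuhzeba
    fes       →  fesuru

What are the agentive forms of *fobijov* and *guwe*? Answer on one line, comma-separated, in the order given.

The alternation tracks the final sound of the stem — -uru when the stem ends in a sibilant (*kuboz*, *fes*); -a when the stem ends in a non-sibilant consonant (*vohwav*, *an*, *lifuhzeb*); -uw when the stem ends in a vowel (*fojusbo*, *utje*).
*fobijov* — final sound /v/ (a non-sibilant consonant) → -a → *fobijova*.
*guwe*: final sound = /e/, a vowel → -uw → *guweuw*.

fobijova, guweuw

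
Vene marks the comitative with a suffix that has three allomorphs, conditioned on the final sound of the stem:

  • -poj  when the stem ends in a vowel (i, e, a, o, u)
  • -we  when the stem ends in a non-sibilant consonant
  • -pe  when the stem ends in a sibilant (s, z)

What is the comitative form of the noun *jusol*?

The final sound of *jusol* is /l/, which is a non-sibilant consonant, so the suffix is -we, giving *jusolwe*.

jusolwe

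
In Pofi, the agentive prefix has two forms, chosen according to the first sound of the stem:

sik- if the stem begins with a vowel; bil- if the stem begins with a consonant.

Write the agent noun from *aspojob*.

*aspojob*: first sound = /a/, a vowel → sik- → *sikaspojob*.

sikaspojob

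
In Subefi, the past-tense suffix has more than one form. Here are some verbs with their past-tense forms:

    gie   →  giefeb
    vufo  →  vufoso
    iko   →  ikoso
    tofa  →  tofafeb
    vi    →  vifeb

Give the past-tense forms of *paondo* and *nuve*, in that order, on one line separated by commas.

The pattern is rounding harmony: -so when the last vowel of the stem is a rounded vowel (*vufo*, *iko*); -feb when the last vowel of the stem is an unrounded vowel (*gie*, *tofa*, *vi*).
The last vowel of *paondo* is /o/, which is a rounded vowel, so the suffix is -so, giving *paondoso*.
*nuve*: last vowel = /e/, an unrounded vowel → -feb → *nuvefeb*.

paondoso, nuvefeb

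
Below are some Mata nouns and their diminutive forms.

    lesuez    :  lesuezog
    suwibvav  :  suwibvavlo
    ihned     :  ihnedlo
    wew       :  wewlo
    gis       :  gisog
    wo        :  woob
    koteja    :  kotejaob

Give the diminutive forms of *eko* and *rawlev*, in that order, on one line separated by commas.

The suffix is conditioned by the final sound: -og when the stem ends in a sibilant (*lesuez*, *gis*); -lo when the stem ends in a non-sibilant consonant (*suwibvav*, *ihned*, *wew*); -ob when the stem ends in a vowel (*wo*, *koteja*).
*eko* — final sound /o/ (a vowel) → -ob → *ekoob*.
*rawlev*: final sound = /v/, a non-sibilant consonant → -lo → *rawlevlo*.

ekoob, rawlevlo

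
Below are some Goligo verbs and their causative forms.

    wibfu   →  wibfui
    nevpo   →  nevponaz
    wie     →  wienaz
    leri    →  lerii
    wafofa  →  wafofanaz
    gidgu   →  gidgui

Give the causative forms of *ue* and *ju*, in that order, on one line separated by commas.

The alternation tracks the last vowel of the stem — -i when the last vowel of the stem is a high vowel (*wibfu*, *leri*, *gidgu*); -naz when the last vowel of the stem is a non-high vowel (*nevpo*, *wie*, *wafofa*).
Since the last vowel of *ue* is /e/ (a non-high vowel), it takes -naz, giving *uenaz*.
*ju*: last vowel = /u/, a high vowel → -i → *jui*.

uenaz, jui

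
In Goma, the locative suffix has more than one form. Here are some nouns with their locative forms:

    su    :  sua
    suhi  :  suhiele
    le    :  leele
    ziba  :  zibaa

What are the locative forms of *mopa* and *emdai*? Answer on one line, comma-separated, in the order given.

The pattern is front/back vowel harmony: -ele when the last vowel of the stem is a front vowel (*suhi*, *le*); -a when the last vowel of the stem is a back vowel (*su*, *ziba*).
Since the last vowel of *mopa* is /a/ (a back vowel), it takes -a, giving *mopaa*.
*emdai*: last vowel = /i/, a front vowel → -ele → *emdaiele*.

mopaa, emdaiele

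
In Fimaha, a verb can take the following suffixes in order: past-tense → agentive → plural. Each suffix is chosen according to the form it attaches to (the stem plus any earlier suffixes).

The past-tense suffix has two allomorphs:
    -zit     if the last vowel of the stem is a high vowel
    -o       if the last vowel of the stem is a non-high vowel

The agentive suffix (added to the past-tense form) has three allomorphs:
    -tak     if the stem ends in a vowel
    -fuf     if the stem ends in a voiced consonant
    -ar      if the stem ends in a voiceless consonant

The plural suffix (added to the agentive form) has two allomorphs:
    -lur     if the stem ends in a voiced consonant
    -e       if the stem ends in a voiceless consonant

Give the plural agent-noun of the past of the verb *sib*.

sibzitarlur

The last vowel of *sib* is /i/, which is a high vowel, so the past-tense suffix is -zit, giving *sibzit*.
The past-tense form *sibzit* — final sound /t/ (a voiceless consonant) → -ar → *sibzitar*.
The agentive form *sibzitar*: final consonant = /r/, voiced → -lur → *sibzitarlur*.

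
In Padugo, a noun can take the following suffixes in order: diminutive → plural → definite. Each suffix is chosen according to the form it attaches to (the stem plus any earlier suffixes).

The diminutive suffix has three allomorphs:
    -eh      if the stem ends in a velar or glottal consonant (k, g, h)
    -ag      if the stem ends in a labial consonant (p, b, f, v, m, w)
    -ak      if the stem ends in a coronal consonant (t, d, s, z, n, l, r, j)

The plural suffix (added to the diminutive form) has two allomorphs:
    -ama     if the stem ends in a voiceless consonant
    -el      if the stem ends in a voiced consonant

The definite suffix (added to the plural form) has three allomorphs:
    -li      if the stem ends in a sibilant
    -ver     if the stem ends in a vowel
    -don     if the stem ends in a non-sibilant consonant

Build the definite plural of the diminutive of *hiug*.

*hiug*: final consonant = /g/, velar/glottal → -eh → *hiugeh*.
The diminutive form *hiugeh* — final consonant /h/ (voiceless) → -ama → *hiugehama*.
The plural form *hiugehama*: final sound = /a/, a vowel → -ver → *hiugehamaver*.

hiugehamaver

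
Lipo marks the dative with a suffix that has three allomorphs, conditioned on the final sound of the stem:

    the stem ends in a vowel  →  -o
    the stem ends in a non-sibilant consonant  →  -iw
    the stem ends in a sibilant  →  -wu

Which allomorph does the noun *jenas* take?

-wu

*jenas* — final sound /s/ (a sibilant) → -wu.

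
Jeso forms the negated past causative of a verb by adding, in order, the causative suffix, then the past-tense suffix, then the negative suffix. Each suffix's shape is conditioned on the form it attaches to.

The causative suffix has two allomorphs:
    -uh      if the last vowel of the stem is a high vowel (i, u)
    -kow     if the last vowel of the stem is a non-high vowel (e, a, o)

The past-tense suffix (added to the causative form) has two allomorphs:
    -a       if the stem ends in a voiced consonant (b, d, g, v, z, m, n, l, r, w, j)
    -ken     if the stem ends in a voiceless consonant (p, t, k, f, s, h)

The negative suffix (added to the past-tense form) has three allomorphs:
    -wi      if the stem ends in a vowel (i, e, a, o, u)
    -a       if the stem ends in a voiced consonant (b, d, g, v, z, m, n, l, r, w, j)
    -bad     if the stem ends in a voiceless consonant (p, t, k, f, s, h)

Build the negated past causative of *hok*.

The last vowel of *hok* is /o/, which is a non-high vowel, so the causative suffix is -kow, giving *hokkow*.
The final consonant of the causative form *hokkow* is /w/, which is voiced, so the past-tense suffix is -a, giving *hokkowa*.
Since the final sound of the past-tense form *hokkowa* is /a/ (a vowel), it takes -wi, giving *hokkowawi*.

hokkowawi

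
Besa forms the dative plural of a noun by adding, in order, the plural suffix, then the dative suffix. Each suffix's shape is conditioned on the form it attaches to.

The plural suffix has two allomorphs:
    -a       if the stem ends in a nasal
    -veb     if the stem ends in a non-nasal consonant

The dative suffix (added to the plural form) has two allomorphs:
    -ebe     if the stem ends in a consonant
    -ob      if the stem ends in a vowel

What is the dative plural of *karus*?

*karus*: final consonant = /s/, non-nasal → -veb → *karusveb*.
Since the final sound of the plural form *karusveb* is /b/ (a consonant), it takes -ebe, giving *karusvebebe*.

karusvebebe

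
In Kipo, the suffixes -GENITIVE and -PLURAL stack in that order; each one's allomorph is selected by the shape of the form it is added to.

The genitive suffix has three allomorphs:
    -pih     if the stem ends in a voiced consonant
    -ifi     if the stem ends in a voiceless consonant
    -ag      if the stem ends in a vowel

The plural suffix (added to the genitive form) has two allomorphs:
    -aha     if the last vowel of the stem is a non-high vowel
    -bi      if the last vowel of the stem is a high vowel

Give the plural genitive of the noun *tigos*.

tigosifibi

Since the final sound of *tigos* is /s/ (a voiceless consonant), it takes -ifi, giving *tigosifi*.
The last vowel of the genitive form *tigosifi* is /i/, which is a high vowel, so the plural suffix is -bi, giving *tigosifibi*.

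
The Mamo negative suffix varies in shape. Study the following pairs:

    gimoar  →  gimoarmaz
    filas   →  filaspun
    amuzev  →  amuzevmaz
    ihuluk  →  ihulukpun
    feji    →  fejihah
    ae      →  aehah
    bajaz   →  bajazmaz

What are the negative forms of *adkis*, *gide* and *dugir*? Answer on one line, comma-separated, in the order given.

adkispun, gidehah, dugirmaz

The suffix is conditioned by the final sound: -pun when the stem ends in a voiceless consonant (*filas*, *ihuluk*); -maz when the stem ends in a voiced consonant (*gimoar*, *amuzev*, *bajaz*); -hah when the stem ends in a vowel (*feji*, *ae*).
The final sound of *adkis* is /s/, which is a voiceless consonant, so the suffix is -pun, giving *adkispun*.
*gide* — final sound /e/ (a vowel) → -hah → *gidehah*.
*dugir*: final sound = /r/, a voiced consonant → -maz → *dugirmaz*.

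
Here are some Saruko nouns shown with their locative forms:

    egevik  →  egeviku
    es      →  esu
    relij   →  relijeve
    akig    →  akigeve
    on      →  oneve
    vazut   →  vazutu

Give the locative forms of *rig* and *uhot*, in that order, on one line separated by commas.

rigeve, uhotu

The pattern is voicing of the final consonant: -u when the stem ends in a voiceless consonant (*egevik*, *es*, *vazut*); -eve when the stem ends in a voiced consonant (*relij*, *akig*, *on*).
*rig*: final consonant = /g/, voiced → -eve → *rigeve*.
Since the final consonant of *uhot* is /t/ (voiceless), it takes -u, giving *uhotu*.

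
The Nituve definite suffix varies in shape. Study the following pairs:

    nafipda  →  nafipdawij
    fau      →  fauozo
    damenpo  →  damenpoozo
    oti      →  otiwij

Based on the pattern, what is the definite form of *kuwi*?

kuwiwij

Looking at the last vowel of each stem: -ozo when the last vowel of the stem is a rounded vowel (*fau*, *damenpo*); -wij when the last vowel of the stem is an unrounded vowel (*nafipda*, *oti*).
*kuwi* — last vowel /i/ (an unrounded vowel) → -wij → *kuwiwij*.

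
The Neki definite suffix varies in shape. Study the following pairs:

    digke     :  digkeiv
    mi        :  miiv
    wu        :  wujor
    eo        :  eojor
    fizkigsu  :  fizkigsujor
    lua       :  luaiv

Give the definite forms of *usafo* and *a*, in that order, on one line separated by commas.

The alternation tracks the last vowel of the stem — -jor when the last vowel of the stem is a rounded vowel (*wu*, *eo*, *fizkigsu*); -iv when the last vowel of the stem is an unrounded vowel (*digke*, *mi*, *lua*).
*usafo*: last vowel = /o/, a rounded vowel → -jor → *usafojor*.
The last vowel of *a* is /a/, which is an unrounded vowel, so the suffix is -iv, giving *aiv*.

usafojor, aiv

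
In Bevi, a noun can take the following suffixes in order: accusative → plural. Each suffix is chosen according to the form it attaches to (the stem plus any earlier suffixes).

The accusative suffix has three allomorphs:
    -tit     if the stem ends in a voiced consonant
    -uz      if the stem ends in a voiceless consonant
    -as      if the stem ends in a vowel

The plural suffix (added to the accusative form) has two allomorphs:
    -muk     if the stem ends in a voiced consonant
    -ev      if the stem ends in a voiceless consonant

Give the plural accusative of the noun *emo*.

*emo*: final sound = /o/, a vowel → -as → *emoas*.
Since the final consonant of the accusative form *emoas* is /s/ (voiceless), it takes -ev, giving *emoasev*.

emoasev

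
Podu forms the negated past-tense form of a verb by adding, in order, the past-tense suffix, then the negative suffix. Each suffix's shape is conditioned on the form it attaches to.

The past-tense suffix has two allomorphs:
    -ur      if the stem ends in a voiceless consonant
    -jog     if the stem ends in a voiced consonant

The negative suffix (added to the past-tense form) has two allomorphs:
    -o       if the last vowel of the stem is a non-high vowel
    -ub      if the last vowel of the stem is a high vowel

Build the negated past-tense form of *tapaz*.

*tapaz* — final consonant /z/ (voiced) → -jog → *tapazjog*.
The last vowel of the past-tense form *tapazjog* is /o/, which is a non-high vowel, so the negative suffix is -o, giving *tapazjogo*.

tapazjogo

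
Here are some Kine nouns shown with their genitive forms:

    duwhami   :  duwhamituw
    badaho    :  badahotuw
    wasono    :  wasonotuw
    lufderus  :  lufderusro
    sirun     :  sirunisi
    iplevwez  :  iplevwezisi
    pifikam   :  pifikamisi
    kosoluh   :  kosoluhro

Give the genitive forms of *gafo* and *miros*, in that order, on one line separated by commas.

The pattern is voicing of the final sound: -ro when the stem ends in a voiceless consonant (*lufderus*, *kosoluh*); -isi when the stem ends in a voiced consonant (*sirun*, *iplevwez*, *pifikam*); -tuw when the stem ends in a vowel (*duwhami*, *badaho*, *wasono*).
*gafo* — final sound /o/ (a vowel) → -tuw → *gafotuw*.
Since the final sound of *miros* is /s/ (a voiceless consonant), it takes -ro, giving *mirosro*.

gafotuw, mirosro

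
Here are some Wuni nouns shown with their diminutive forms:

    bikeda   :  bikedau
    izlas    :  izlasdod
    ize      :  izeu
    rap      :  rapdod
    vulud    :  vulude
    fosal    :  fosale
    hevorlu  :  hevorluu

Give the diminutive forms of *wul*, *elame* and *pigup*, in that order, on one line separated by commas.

Looking at the final sound of each stem: -dod when the stem ends in a voiceless consonant (*izlas*, *rap*); -e when the stem ends in a voiced consonant (*vulud*, *fosal*); -u when the stem ends in a vowel (*bikeda*, *ize*, *hevorlu*).
*wul*: final sound = /l/, a voiced consonant → -e → *wule*.
Since the final sound of *elame* is /e/ (a vowel), it takes -u, giving *elameu*.
*pigup*: final sound = /p/, a voiceless consonant → -dod → *pigupdod*.

wule, elameu, pigupdod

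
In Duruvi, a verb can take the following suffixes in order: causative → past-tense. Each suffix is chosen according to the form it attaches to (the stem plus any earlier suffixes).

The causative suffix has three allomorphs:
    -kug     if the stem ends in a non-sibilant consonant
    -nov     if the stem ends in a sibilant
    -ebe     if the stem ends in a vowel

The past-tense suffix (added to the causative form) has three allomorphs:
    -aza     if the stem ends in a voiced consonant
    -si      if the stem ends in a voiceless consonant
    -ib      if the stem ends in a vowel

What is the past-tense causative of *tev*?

tevkugaza

Since the final sound of *tev* is /v/ (a non-sibilant consonant), it takes -kug, giving *tevkug*.
The causative form *tevkug*: final sound = /g/, a voiced consonant → -aza → *tevkugaza*.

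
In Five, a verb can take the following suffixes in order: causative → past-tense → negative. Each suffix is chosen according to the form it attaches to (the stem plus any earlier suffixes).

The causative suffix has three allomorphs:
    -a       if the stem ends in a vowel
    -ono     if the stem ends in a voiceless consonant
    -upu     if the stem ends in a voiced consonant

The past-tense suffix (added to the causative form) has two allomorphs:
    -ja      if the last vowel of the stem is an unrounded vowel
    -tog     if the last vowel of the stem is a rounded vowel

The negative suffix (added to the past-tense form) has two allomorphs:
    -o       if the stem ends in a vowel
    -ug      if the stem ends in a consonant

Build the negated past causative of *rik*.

rikonotogug

Since the final sound of *rik* is /k/ (a voiceless consonant), it takes -ono, giving *rikono*.
The causative form *rikono* — last vowel /o/ (a rounded vowel) → -tog → *rikonotog*.
The past-tense form *rikonotog* — final sound /g/ (a consonant) → -ug → *rikonotogug*.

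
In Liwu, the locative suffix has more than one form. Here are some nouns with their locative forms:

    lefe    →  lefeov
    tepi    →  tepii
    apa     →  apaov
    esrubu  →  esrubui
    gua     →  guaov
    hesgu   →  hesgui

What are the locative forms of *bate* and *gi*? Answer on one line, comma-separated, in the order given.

bateov, gii

The suffix is conditioned by the last vowel: -i when the last vowel of the stem is a high vowel (*tepi*, *esrubu*, *hesgu*); -ov when the last vowel of the stem is a non-high vowel (*lefe*, *apa*, *gua*).
Since the last vowel of *bate* is /e/ (a non-high vowel), it takes -ov, giving *bateov*.
*gi* — last vowel /i/ (a high vowel) → -i → *gii*.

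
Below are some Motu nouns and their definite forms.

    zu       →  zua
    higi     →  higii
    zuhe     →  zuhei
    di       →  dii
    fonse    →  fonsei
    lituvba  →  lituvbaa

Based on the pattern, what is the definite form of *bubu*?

The pattern is front/back vowel harmony: -i when the last vowel of the stem is a front vowel (*higi*, *zuhe*, *di*, *fonse*); -a when the last vowel of the stem is a back vowel (*zu*, *lituvba*).
*bubu* — last vowel /u/ (a back vowel) → -a → *bubua*.

bubua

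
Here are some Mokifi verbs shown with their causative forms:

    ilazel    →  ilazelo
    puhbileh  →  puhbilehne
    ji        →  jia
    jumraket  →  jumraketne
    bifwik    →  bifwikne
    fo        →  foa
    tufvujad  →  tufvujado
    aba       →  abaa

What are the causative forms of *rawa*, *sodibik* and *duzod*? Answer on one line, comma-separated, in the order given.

The alternation tracks the final sound of the stem — -ne when the stem ends in a voiceless consonant (*puhbileh*, *jumraket*, *bifwik*); -o when the stem ends in a voiced consonant (*ilazel*, *tufvujad*); -a when the stem ends in a vowel (*ji*, *fo*, *aba*).
The final sound of *rawa* is /a/, which is a vowel, so the suffix is -a, giving *rawaa*.
The final sound of *sodibik* is /k/, which is a voiceless consonant, so the suffix is -ne, giving *sodibikne*.
*duzod*: final sound = /d/, a voiced consonant → -o → *duzodo*.

rawaa, sodibikne, duzodo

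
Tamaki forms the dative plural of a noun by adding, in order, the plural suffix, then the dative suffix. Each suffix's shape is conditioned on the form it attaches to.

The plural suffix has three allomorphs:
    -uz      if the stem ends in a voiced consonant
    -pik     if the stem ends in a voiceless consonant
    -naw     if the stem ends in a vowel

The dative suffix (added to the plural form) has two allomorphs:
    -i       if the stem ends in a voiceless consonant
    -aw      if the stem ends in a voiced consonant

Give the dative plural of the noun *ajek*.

The final sound of *ajek* is /k/, which is a voiceless consonant, so the plural suffix is -pik, giving *ajekpik*.
The plural form *ajekpik* — final consonant /k/ (voiceless) → -i → *ajekpiki*.

ajekpiki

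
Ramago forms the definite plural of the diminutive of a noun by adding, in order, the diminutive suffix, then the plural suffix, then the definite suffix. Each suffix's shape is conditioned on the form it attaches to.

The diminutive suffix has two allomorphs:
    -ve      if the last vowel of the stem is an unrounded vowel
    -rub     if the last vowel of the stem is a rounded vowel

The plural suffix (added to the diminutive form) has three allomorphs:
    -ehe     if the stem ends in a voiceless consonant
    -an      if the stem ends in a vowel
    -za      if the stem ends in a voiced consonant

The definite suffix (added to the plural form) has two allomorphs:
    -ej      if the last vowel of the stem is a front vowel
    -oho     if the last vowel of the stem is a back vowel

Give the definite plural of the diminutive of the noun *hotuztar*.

hotuztarveanoho

*hotuztar*: last vowel = /a/, an unrounded vowel → -ve → *hotuztarve*.
The final sound of the diminutive form *hotuztarve* is /e/, which is a vowel, so the plural suffix is -an, giving *hotuztarvean*.
The plural form *hotuztarvean*: last vowel = /a/, a back vowel → -oho → *hotuztarveanoho*.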